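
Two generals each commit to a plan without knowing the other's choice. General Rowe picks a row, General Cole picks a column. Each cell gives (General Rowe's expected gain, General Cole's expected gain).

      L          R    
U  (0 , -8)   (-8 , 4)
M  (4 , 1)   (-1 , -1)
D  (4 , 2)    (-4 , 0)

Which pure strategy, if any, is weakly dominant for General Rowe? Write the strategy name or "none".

M vs U: L: 4>0, R: -1>-8.
M vs D: L: 4=4, R: -1>-4.
M is at least as good as every other strategy against every opponent action, so it is weakly dominant.

M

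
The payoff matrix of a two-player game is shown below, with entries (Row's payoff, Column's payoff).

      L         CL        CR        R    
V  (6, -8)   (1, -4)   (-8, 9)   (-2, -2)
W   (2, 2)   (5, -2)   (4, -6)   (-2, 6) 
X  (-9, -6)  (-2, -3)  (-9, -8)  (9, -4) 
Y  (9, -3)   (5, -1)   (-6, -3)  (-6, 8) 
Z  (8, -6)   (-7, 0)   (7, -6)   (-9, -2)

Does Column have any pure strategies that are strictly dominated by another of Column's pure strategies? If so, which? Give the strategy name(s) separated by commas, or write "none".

L is strictly dominated by R (V: -2>-8, W: 6>2, X: -4>-6, Y: 8>-3, Z: -2>-6).
CL: no other strategy beats it everywhere (L at V (-4>-8); CR at W (-2>-6); R at X (-3>-4)).
CR is not dominated — it holds its own against L at V (9>-8); CL at V (9>-4); R at V (9>-2).
R: no other strategy beats it everywhere (L at V (-2>-8); CL at V (-2>-4); CR at W (6>-6)).

L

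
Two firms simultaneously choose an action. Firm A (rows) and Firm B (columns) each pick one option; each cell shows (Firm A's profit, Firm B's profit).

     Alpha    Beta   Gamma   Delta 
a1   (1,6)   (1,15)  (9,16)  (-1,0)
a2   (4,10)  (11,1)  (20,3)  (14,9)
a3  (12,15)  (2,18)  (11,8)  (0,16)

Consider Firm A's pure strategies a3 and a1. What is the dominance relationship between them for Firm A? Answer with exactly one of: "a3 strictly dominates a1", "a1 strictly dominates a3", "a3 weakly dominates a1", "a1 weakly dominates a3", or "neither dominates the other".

a3 strictly dominates a1

a3's payoffs vs a1's, by Firm B's action — Alpha: 12>1, Beta: 2>1, Gamma: 11>9, Delta: 0>-1.
a3 gives a strictly higher payoff against each choice by Firm B, so a3 strictly dominates a1.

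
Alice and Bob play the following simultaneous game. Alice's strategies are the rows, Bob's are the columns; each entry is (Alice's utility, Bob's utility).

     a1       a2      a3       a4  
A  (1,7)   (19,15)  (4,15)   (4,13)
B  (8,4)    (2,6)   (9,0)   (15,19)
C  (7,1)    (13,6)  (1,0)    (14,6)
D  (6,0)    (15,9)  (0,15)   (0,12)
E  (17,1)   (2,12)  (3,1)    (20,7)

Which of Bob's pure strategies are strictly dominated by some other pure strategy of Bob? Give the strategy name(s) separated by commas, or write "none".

a1 is strictly dominated by a2 (A: 15>7, B: 6>4, C: 6>1, D: 9>0, E: 12>1).
Nothing dominates a2: a1 at A (15>7); a3 at A (15=15); a4 at A (15>13).
a3: no other strategy beats it everywhere (a1 at A (15>7); a2 at A (15=15); a4 at A (15>13)).
Nothing dominates a4: a1 at A (13>7); a2 at B (19>6); a3 at B (19>0).

a1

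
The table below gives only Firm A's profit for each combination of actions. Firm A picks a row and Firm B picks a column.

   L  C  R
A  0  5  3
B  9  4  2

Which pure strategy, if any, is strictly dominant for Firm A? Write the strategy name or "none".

A fails to dominate B at L (0<9).
B fails to dominate A at C (4<5).
No single strategy dominates all the others.

none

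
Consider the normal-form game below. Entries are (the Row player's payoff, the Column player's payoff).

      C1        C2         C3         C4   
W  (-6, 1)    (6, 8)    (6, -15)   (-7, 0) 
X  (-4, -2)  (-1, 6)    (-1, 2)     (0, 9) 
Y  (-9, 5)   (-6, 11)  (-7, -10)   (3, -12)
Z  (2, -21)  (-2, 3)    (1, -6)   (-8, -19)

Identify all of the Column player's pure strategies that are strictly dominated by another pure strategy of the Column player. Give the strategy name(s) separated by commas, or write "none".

C2 strictly dominates C1 — W: 8>1, X: 6>-2, Y: 11>5, Z: 3>-21.
C2 is not dominated — it holds its own against C1 at W (8>1); C3 at W (8>-15); C4 at W (8>0).
C3 is strictly dominated by C2 (W: 8>-15, X: 6>2, Y: 11>-10, Z: 3>-6).
C4 is not dominated — it holds its own against C1 at X (9>-2); C2 at X (9>6); C3 at W (0>-15).

C1, C3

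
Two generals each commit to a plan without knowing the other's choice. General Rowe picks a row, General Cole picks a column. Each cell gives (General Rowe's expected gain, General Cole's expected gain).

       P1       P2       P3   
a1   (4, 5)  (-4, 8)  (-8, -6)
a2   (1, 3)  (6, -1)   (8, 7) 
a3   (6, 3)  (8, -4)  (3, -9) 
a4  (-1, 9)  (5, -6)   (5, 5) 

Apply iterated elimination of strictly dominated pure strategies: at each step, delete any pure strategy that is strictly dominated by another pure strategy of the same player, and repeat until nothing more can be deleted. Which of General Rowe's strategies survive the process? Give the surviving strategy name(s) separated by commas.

a2, a3

General Rowe's strategy a1 is strictly dominated by a3 (P1: 6>4, P2: 8>-4, P3: 3>-8) and is removed.
General Rowe's strategy a4 is strictly dominated by a2 (P1: 1>-1, P2: 6>5, P3: 8>5) and is removed.
Column P2 is eliminated: P1 beats it against every remaining row (a2: 3>-1, a3: 3>-4).
Among the remaining strategies, none is strictly dominated by another pure strategy of the same player, so the elimination stops.
Surviving strategies — General Rowe: {a2, a3}; General Cole: {P1, P3}.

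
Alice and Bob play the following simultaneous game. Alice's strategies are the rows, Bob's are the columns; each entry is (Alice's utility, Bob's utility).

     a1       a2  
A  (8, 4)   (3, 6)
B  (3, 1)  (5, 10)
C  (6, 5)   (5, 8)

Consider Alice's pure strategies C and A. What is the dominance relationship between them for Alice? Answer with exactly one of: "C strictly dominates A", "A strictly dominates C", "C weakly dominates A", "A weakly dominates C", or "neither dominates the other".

neither dominates the other

Compare C to A across every action of Bob: a1: 6<8, a2: 5>3.
C does better at a2 but worse at a1; neither strategy dominates the other.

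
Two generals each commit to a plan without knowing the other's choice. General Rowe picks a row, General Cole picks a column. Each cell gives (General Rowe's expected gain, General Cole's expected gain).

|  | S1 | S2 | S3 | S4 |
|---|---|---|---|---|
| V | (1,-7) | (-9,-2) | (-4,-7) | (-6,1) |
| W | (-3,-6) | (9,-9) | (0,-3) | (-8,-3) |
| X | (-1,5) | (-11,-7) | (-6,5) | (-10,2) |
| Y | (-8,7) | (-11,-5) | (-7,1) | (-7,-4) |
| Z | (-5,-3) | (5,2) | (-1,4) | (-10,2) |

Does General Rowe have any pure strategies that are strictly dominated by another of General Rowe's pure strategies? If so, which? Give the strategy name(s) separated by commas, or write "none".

X, Y, Z

V is not dominated — it holds its own against W at S1 (1>-3); X at S1 (1>-1); Y at S1 (1>-8); Z at S1 (1>-5).
W is not dominated — it holds its own against V at S2 (9>-9); X at S2 (9>-11); Y at S1 (-3>-8); Z at S1 (-3>-5).
V strictly dominates X — S1: 1>-1, S2: -9>-11, S3: -4>-6, S4: -6>-10.
V strictly dominates Y — S1: 1>-8, S2: -9>-11, S3: -4>-7, S4: -6>-7.
W strictly dominates Z — S1: -3>-5, S2: 9>5, S3: 0>-1, S4: -8>-10.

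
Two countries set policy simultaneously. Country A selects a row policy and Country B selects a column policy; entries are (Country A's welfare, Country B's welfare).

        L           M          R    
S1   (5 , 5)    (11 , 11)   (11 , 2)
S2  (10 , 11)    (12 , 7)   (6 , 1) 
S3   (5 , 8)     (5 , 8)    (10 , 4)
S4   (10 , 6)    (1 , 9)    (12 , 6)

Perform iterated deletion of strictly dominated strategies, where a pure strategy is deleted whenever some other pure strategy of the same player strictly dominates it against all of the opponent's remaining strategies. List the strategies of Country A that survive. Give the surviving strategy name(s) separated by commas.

S2, S4

Column R is eliminated: M beats it against every remaining row (S1: 11>2, S2: 7>1, S3: 8>4, S4: 9>6).
For Country A, S2 strictly dominates S1 on the remaining columns (L: 10>5, M: 12>11); eliminate S1.
Country A's strategy S3 is strictly dominated by S2 (L: 10>5, M: 12>5) and is removed.
Among the remaining strategies, none is strictly dominated by another pure strategy of the same player, so the elimination stops.
Surviving strategies — Country A: {S2, S4}; Country B: {L, M}.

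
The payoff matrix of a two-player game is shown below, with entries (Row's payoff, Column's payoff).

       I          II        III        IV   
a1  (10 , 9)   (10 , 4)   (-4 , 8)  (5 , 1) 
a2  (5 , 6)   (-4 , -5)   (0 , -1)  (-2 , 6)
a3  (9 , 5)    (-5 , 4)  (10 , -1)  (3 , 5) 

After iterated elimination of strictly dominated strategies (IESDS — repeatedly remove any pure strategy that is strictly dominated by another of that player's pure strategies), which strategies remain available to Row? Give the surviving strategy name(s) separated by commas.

For Column, I strictly dominates II on the remaining rows (a1: 9>4, a2: 6>-5, a3: 5>4); eliminate II.
Row's strategy a2 is strictly dominated by a3 (I: 9>5, III: 10>0, IV: 3>-2) and is removed.
Column III is eliminated: I beats it against every remaining row (a1: 9>8, a3: 5>-1).
For Row, a1 strictly dominates a3 on the remaining columns (I: 10>9, IV: 5>3); eliminate a3.
For Column, I strictly dominates IV on the remaining rows (a1: 9>1); eliminate IV.
Among the remaining strategies, none is strictly dominated by another pure strategy of the same player, so the elimination stops.
Surviving strategies — Row: {a1}; Column: {I}.

a1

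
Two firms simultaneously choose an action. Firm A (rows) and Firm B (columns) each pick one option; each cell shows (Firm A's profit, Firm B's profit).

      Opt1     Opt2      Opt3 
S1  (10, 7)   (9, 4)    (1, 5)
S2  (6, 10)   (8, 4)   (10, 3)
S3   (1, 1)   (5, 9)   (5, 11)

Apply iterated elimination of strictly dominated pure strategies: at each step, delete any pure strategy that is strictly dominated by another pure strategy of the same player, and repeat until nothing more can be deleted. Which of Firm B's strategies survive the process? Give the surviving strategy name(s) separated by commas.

Opt1

For Firm A, S2 strictly dominates S3 on the remaining columns (Opt1: 6>1, Opt2: 8>5, Opt3: 10>5); eliminate S3.
For Firm B, Opt1 strictly dominates Opt2 on the remaining rows (S1: 7>4, S2: 10>4); eliminate Opt2.
Firm B's strategy Opt3 is strictly dominated by Opt1 (S1: 7>5, S2: 10>3) and is removed.
For Firm A, S1 strictly dominates S2 on the remaining columns (Opt1: 10>6); eliminate S2.
Among the remaining strategies, none is strictly dominated by another pure strategy of the same player, so the elimination stops.
Surviving strategies — Firm A: {S1}; Firm B: {Opt1}.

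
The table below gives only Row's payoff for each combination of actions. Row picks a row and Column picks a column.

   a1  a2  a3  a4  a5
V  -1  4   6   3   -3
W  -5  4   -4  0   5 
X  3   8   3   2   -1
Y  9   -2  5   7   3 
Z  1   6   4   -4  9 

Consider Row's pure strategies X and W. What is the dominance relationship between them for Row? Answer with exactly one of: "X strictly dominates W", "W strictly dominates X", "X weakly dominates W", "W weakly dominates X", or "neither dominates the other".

neither dominates the other

X's payoffs vs W's, by Column's action — a1: 3>-5, a2: 8>4, a3: 3>-4, a4: 2>0, a5: -1<5.
X does better at a1, a2, a3, a4 but worse at a5; neither strategy dominates the other.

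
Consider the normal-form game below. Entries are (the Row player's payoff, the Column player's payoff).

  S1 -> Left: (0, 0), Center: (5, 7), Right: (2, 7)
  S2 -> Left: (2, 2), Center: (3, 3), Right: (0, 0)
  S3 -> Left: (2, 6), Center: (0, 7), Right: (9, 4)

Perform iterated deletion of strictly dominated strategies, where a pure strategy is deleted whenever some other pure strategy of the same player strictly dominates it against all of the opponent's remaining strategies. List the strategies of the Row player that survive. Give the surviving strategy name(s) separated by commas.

S1, S3

For the Column player, Center strictly dominates Left on the remaining rows (S1: 7>0, S2: 3>2, S3: 7>6); eliminate Left.
For the Row player, S1 strictly dominates S2 on the remaining columns (Center: 5>3, Right: 2>0); eliminate S2.
Among the remaining strategies, none is strictly dominated by another pure strategy of the same player, so the elimination stops.
Surviving strategies — the Row player: {S1, S3}; the Column player: {Center, Right}.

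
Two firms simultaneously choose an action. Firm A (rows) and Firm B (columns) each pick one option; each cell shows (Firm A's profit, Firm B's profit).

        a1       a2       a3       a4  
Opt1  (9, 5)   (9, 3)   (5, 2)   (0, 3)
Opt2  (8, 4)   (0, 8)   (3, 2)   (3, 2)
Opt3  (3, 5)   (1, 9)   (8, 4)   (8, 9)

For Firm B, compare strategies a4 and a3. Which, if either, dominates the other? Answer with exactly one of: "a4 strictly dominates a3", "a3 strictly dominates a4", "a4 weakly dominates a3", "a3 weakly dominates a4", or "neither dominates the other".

a4 weakly dominates a3

a4's payoffs vs a3's, by Firm A's action — Opt1: 3>2, Opt2: 2=2, Opt3: 9>4.
a4 is at least as good everywhere and strictly better somewhere (tied only at Opt2), so a4 weakly but not strictly dominates a3.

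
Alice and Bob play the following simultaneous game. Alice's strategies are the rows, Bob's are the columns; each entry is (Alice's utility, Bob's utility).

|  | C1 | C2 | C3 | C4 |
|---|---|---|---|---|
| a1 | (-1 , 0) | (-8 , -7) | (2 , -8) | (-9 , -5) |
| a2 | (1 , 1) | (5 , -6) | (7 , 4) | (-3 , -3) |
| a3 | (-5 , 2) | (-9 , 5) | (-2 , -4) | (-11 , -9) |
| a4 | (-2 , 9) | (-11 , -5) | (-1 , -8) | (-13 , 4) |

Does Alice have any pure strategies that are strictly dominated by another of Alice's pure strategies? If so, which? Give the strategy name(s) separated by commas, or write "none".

a1 is strictly dominated by a2 (C1: 1>-1, C2: 5>-8, C3: 7>2, C4: -3>-9).
a2 is not dominated — it holds its own against a1 at C1 (1>-1); a3 at C1 (1>-5); a4 at C1 (1>-2).
a1 strictly dominates a3 — C1: -1>-5, C2: -8>-9, C3: 2>-2, C4: -9>-11.
a4 is strictly dominated by a1 (C1: -1>-2, C2: -8>-11, C3: 2>-1, C4: -9>-13).

a1, a3, a4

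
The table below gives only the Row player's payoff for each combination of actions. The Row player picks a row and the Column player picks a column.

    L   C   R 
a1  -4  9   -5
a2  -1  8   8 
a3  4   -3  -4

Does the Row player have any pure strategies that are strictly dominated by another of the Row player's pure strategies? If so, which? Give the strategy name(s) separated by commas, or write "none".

none

a1: no other strategy beats it everywhere (a2 at C (9>8); a3 at C (9>-3)).
a2 is not dominated — it holds its own against a1 at L (-1>-4); a3 at C (8>-3).
a3 is not dominated — it holds its own against a1 at L (4>-4); a2 at L (4>-1).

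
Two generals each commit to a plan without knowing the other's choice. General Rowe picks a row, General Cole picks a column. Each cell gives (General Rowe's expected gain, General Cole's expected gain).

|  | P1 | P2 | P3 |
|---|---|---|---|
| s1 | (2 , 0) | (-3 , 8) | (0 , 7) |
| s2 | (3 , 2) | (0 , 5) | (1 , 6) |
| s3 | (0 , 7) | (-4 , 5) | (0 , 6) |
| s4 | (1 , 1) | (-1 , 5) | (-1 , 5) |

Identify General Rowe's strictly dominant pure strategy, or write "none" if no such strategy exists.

s2 vs s1: P1: 3>2, P2: 0>-3, P3: 1>0.
s2 vs s3: P1: 3>0, P2: 0>-4, P3: 1>0.
s2 vs s4: P1: 3>1, P2: 0>-1, P3: 1>-1.
s2 strictly beats every other strategy against every opponent action, so it is strictly dominant.

s2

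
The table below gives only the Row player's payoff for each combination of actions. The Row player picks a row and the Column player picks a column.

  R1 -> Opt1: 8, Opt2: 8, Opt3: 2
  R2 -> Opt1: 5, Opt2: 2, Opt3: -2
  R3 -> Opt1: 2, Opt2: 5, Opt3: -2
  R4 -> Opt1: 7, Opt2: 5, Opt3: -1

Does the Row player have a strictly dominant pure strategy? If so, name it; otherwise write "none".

R1

R1 vs R2: Opt1: 8>5, Opt2: 8>2, Opt3: 2>-2.
R1 vs R3: Opt1: 8>2, Opt2: 8>5, Opt3: 2>-2.
R1 vs R4: Opt1: 8>7, Opt2: 8>5, Opt3: 2>-1.
R1 strictly beats every other strategy against every opponent action, so it is strictly dominant.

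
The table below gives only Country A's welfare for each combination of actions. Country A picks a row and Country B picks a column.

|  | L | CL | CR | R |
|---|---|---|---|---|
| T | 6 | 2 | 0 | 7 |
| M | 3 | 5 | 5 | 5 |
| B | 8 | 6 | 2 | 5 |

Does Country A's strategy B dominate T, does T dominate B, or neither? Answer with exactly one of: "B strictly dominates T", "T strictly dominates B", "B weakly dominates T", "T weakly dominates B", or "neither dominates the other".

Compare B to T across each choice by Country B: L: 8>6, CL: 6>2, CR: 2>0, R: 5<7.
B does better at L, CL, CR but worse at R; neither strategy dominates the other.

neither dominates the other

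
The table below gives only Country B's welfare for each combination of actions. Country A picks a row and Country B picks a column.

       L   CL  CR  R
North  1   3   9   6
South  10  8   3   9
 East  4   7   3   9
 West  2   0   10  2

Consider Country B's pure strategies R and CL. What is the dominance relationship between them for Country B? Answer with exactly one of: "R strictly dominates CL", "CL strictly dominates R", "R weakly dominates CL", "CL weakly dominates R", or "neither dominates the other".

R's payoffs vs CL's, by Country A's action — North: 6>3, South: 9>8, East: 9>7, West: 2>0.
R gives a strictly higher payoff against each choice by Country A, so R strictly dominates CL.

R strictly dominates CL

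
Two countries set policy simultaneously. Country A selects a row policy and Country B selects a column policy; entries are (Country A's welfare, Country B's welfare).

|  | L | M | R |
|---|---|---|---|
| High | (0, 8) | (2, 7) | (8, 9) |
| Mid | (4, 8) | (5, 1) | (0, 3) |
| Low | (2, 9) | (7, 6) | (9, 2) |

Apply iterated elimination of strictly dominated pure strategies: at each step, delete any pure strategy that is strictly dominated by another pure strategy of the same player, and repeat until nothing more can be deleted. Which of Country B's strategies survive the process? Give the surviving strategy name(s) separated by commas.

L

For Country A, Low strictly dominates High on the remaining columns (L: 2>0, M: 7>2, R: 9>8); eliminate High.
Column M is eliminated: L beats it against every remaining row (Mid: 8>1, Low: 9>6).
For Country B, L strictly dominates R on the remaining rows (Mid: 8>3, Low: 9>2); eliminate R.
Row Low is eliminated: Mid beats it against every remaining column (L: 4>2).
Among the remaining strategies, none is strictly dominated by another pure strategy of the same player, so the elimination stops.
Surviving strategies — Country A: {Mid}; Country B: {L}.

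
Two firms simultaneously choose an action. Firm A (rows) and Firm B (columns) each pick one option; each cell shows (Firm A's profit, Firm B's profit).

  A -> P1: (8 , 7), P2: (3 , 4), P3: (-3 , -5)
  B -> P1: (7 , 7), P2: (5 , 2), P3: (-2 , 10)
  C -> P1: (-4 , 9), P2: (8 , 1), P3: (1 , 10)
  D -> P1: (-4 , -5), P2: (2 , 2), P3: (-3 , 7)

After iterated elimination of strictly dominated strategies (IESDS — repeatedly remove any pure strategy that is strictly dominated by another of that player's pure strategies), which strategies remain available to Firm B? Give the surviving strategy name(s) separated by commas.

P1, P3

For Firm A, B strictly dominates D on the remaining columns (P1: 7>-4, P2: 5>2, P3: -2>-3); eliminate D.
For Firm B, P1 strictly dominates P2 on the remaining rows (A: 7>4, B: 7>2, C: 9>1); eliminate P2.
Among the remaining strategies, none is strictly dominated by another pure strategy of the same player, so the elimination stops.
Surviving strategies — Firm A: {A, B, C}; Firm B: {P1, P3}.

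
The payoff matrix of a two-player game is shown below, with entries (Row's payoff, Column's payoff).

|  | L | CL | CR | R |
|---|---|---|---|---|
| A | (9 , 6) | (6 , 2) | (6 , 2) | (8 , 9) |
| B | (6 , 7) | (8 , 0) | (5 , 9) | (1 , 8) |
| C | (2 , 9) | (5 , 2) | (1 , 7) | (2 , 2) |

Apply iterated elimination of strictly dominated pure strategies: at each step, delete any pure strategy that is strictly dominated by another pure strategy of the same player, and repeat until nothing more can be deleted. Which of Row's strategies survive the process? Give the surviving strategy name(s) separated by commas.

A

For Row, A strictly dominates C on the remaining columns (L: 9>2, CL: 6>5, CR: 6>1, R: 8>2); eliminate C.
Column's strategy L is strictly dominated by R (A: 9>6, B: 8>7) and is removed.
For Column, R strictly dominates CL on the remaining rows (A: 9>2, B: 8>0); eliminate CL.
Row's strategy B is strictly dominated by A (CR: 6>5, R: 8>1) and is removed.
Column's strategy CR is strictly dominated by R (A: 9>2) and is removed.
Among the remaining strategies, none is strictly dominated by another pure strategy of the same player, so the elimination stops.
Surviving strategies — Row: {A}; Column: {R}.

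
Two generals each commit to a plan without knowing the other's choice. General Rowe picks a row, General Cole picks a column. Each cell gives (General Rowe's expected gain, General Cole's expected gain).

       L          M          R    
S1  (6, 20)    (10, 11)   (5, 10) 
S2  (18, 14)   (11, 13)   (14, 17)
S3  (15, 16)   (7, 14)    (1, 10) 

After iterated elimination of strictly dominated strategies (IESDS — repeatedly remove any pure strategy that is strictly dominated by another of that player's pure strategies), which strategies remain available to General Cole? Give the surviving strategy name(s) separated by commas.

General Rowe's strategy S1 is strictly dominated by S2 (L: 18>6, M: 11>10, R: 14>5) and is removed.
Row S3 is eliminated: S2 beats it against every remaining column (L: 18>15, M: 11>7, R: 14>1).
General Cole's strategy L is strictly dominated by R (S2: 17>14) and is removed.
For General Cole, R strictly dominates M on the remaining rows (S2: 17>13); eliminate M.
Among the remaining strategies, none is strictly dominated by another pure strategy of the same player, so the elimination stops.
Surviving strategies — General Rowe: {S2}; General Cole: {R}.

R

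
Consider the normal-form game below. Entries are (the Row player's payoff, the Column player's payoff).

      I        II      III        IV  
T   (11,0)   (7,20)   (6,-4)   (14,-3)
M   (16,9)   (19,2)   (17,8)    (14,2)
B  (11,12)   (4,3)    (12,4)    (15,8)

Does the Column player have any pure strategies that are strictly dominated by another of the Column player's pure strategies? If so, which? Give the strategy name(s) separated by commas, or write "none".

I: no other strategy beats it everywhere (II at M (9>2); III at T (0>-4); IV at T (0>-3)).
II: no other strategy beats it everywhere (I at T (20>0); III at T (20>-4); IV at T (20>-3)).
I strictly dominates III — T: 0>-4, M: 9>8, B: 12>4.
IV is strictly dominated by I (T: 0>-3, M: 9>2, B: 12>8).

III, IV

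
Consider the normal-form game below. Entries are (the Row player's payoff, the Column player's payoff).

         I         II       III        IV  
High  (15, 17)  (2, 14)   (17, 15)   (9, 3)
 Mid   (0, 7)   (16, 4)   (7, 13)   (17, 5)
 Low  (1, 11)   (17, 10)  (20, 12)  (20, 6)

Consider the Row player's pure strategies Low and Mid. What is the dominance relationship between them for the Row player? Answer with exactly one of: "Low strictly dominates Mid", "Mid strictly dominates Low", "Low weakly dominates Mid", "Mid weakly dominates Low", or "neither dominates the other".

Low strictly dominates Mid

Low's payoffs vs Mid's, by the Column player's action — I: 1>0, II: 17>16, III: 20>7, IV: 20>17.
Low gives a strictly higher payoff against each opponent action, so Low strictly dominates Mid.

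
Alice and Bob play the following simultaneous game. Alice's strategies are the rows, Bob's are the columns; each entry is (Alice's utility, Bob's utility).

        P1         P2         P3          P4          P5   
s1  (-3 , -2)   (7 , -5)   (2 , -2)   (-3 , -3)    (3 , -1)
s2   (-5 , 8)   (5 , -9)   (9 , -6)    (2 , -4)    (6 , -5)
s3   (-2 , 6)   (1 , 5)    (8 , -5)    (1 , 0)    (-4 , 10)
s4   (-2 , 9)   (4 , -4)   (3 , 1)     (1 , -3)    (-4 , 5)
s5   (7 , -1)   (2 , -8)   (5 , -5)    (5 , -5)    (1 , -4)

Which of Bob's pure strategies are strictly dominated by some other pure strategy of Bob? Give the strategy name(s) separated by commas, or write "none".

P1: no other strategy beats it everywhere (P2 at s1 (-2>-5); P3 at s1 (-2=-2); P4 at s1 (-2>-3); P5 at s2 (8>-5)).
P2: dominated, since P1 does at least as well everywhere (s1: -2>-5, s2: 8>-9, s3: 6>5, s4: 9>-4, s5: -1>-8).
P3: dominated, since P5 does at least as well everywhere (s1: -1>-2, s2: -5>-6, s3: 10>-5, s4: 5>1, s5: -4>-5).
P4: dominated, since P1 does at least as well everywhere (s1: -2>-3, s2: 8>-4, s3: 6>0, s4: 9>-3, s5: -1>-5).
P5 is not dominated — it holds its own against P1 at s1 (-1>-2); P2 at s1 (-1>-5); P3 at s1 (-1>-2); P4 at s1 (-1>-3).

P2, P3, P4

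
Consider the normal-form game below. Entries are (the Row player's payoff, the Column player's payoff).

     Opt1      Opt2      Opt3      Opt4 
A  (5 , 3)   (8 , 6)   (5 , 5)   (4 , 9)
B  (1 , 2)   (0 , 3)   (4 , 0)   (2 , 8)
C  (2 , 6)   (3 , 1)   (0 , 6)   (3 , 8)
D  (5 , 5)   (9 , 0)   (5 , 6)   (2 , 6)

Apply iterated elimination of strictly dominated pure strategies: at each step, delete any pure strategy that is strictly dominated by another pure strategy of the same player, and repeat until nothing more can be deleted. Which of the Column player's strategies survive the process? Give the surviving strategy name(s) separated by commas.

Opt3, Opt4

The Row player's strategy B is strictly dominated by A (Opt1: 5>1, Opt2: 8>0, Opt3: 5>4, Opt4: 4>2) and is removed.
Row C is eliminated: A beats it against every remaining column (Opt1: 5>2, Opt2: 8>3, Opt3: 5>0, Opt4: 4>3).
For the Column player, Opt3 strictly dominates Opt1 on the remaining rows (A: 5>3, D: 6>5); eliminate Opt1.
Column Opt2 is eliminated: Opt4 beats it against every remaining row (A: 9>6, D: 6>0).
Among the remaining strategies, none is strictly dominated by another pure strategy of the same player, so the elimination stops.
Surviving strategies — the Row player: {A, D}; the Column player: {Opt3, Opt4}.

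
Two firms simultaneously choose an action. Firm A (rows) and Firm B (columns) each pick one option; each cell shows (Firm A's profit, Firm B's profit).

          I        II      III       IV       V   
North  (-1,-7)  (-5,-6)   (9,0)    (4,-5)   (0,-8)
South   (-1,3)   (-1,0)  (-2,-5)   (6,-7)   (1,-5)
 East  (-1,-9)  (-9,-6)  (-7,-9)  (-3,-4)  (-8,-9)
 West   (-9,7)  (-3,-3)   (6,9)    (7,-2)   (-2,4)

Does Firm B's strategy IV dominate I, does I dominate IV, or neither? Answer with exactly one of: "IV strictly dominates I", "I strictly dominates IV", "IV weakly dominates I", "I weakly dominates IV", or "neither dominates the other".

IV's payoffs vs I's, by Firm A's action — North: -5>-7, South: -7<3, East: -4>-9, West: -2<7.
IV does better at North, East but worse at South, West; neither strategy dominates the other.

neither dominates the other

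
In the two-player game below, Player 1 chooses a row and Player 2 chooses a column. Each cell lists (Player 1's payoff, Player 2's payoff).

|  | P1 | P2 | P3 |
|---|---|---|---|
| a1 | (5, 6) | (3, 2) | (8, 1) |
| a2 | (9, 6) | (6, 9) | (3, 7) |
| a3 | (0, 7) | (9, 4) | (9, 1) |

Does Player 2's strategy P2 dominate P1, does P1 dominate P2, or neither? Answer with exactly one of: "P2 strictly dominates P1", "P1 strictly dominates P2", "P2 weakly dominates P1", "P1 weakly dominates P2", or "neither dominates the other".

neither dominates the other

P2's payoffs vs P1's, by Player 1's action — a1: 2<6, a2: 9>6, a3: 4<7.
P2 does better at a2 but worse at a1, a3; neither strategy dominates the other.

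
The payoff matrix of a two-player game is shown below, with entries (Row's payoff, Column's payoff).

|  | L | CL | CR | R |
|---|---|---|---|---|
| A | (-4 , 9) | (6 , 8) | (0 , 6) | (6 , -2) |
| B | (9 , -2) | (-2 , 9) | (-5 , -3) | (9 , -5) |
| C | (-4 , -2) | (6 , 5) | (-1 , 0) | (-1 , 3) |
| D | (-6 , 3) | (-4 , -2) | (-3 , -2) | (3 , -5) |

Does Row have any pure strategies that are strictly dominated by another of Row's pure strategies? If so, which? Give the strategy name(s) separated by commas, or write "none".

D

A is not dominated — it holds its own against B at CL (6>-2); C at L (-4=-4); D at L (-4>-6).
Nothing dominates B: A at L (9>-4); C at L (9>-4); D at L (9>-6).
Nothing dominates C: A at L (-4=-4); B at CL (6>-2); D at L (-4>-6).
D is strictly dominated by A (L: -4>-6, CL: 6>-4, CR: 0>-3, R: 6>3).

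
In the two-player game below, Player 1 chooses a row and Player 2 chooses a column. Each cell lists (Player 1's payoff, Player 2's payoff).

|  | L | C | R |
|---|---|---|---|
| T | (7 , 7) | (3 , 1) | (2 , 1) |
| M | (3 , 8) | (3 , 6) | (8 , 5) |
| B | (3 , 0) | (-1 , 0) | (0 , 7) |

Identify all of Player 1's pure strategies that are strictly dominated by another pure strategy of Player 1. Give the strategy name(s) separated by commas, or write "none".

B

T: no other strategy beats it everywhere (M at L (7>3); B at L (7>3)).
Nothing dominates M: T at C (3=3); B at L (3=3).
T strictly dominates B — L: 7>3, C: 3>-1, R: 2>0.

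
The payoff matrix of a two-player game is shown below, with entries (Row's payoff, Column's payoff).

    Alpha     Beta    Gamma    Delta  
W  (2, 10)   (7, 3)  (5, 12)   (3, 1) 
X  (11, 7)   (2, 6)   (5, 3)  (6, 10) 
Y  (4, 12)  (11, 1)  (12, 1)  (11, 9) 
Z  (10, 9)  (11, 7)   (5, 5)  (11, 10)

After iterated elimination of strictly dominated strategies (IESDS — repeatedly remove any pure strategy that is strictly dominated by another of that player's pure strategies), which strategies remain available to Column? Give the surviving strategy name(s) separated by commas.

Row's strategy W is strictly dominated by Y (Alpha: 4>2, Beta: 11>7, Gamma: 12>5, Delta: 11>3) and is removed.
Column Beta is eliminated: Alpha beats it against every remaining row (X: 7>6, Y: 12>1, Z: 9>7).
For Column, Alpha strictly dominates Gamma on the remaining rows (X: 7>3, Y: 12>1, Z: 9>5); eliminate Gamma.
Among the remaining strategies, none is strictly dominated by another pure strategy of the same player, so the elimination stops.
Surviving strategies — Row: {X, Y, Z}; Column: {Alpha, Delta}.

Alpha, Delta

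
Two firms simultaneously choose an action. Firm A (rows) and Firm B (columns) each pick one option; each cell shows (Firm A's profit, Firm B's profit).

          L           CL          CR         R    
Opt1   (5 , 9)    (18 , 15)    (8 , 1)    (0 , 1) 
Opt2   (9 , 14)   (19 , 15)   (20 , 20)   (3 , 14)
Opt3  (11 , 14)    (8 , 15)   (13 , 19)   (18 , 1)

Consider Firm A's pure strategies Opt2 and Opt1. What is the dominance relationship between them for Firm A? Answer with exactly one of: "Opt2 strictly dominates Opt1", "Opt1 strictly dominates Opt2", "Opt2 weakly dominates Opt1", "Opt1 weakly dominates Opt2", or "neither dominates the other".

Opt2's payoffs vs Opt1's, by Firm B's action — L: 9>5, CL: 19>18, CR: 20>8, R: 3>0.
Opt2 gives a strictly higher payoff against each opponent action, so Opt2 strictly dominates Opt1.

Opt2 strictly dominates Opt1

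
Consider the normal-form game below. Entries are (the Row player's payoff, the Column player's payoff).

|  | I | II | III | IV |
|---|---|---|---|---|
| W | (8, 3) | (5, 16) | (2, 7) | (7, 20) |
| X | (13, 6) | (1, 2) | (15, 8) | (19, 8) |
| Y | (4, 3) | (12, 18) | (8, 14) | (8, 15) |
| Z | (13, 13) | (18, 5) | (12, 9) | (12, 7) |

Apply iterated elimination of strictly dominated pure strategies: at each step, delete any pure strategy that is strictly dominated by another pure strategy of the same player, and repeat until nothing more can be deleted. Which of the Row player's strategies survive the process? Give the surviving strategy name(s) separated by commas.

X, Z

For the Row player, Z strictly dominates W on the remaining columns (I: 13>8, II: 18>5, III: 12>2, IV: 12>7); eliminate W.
For the Row player, Z strictly dominates Y on the remaining columns (I: 13>4, II: 18>12, III: 12>8, IV: 12>8); eliminate Y.
For the Column player, I strictly dominates II on the remaining rows (X: 6>2, Z: 13>5); eliminate II.
Among the remaining strategies, none is strictly dominated by another pure strategy of the same player, so the elimination stops.
Surviving strategies — the Row player: {X, Z}; the Column player: {I, III, IV}.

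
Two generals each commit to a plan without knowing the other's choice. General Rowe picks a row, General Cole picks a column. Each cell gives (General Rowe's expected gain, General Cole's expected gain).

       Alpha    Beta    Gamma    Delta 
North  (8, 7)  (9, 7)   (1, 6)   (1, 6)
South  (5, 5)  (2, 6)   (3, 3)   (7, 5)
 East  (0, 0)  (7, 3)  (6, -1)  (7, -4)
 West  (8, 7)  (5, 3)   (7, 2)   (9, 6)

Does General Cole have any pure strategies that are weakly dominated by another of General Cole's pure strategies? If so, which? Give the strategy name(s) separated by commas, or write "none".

Alpha: no other strategy beats it everywhere (Beta at West (7>3); Gamma at North (7>6); Delta at North (7>6)).
Beta: no other strategy beats it everywhere (Alpha at South (6>5); Gamma at North (7>6); Delta at North (7>6)).
Alpha weakly dominates Gamma — North: 7>6, South: 5>3, East: 0>-1, West: 7>2.
Alpha weakly dominates Delta — North: 7>6, South: 5=5, East: 0>-4, West: 7>6.

Gamma, Delta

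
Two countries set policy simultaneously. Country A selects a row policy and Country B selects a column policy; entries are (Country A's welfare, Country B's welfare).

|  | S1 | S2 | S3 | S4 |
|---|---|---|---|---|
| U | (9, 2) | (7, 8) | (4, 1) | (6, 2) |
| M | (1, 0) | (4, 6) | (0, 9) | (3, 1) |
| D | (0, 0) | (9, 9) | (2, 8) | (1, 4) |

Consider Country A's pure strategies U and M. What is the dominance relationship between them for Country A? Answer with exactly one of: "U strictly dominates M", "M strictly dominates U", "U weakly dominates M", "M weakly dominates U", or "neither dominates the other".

U strictly dominates M

Compare U to M across each choice by Country B: S1: 9>1, S2: 7>4, S3: 4>0, S4: 6>3.
Every comparison favours U, so U strictly dominates M.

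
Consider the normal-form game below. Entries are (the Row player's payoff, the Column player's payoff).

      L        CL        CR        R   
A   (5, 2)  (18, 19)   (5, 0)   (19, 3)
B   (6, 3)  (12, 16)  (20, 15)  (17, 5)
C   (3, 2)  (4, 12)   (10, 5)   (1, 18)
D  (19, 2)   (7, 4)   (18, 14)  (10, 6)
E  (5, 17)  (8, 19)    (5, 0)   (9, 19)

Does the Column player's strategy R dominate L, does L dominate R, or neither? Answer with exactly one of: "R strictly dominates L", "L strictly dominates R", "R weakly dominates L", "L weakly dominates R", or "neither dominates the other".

R's payoffs vs L's, by the Row player's action — A: 3>2, B: 5>3, C: 18>2, D: 6>2, E: 19>17.
Every comparison favours R, so R strictly dominates L.

R strictly dominates L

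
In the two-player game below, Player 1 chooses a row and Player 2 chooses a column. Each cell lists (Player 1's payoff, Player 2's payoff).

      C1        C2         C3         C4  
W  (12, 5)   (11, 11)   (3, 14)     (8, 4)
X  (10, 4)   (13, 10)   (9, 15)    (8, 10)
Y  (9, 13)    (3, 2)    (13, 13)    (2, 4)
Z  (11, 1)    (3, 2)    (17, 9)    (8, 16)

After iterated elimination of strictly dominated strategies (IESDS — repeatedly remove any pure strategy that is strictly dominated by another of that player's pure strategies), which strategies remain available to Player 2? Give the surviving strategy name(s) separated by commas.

For Player 2, C3 strictly dominates C2 on the remaining rows (W: 14>11, X: 15>10, Y: 13>2, Z: 9>2); eliminate C2.
Player 1's strategy Y is strictly dominated by Z (C1: 11>9, C3: 17>13, C4: 8>2) and is removed.
Column C1 is eliminated: C3 beats it against every remaining row (W: 14>5, X: 15>4, Z: 9>1).
Among the remaining strategies, none is strictly dominated by another pure strategy of the same player, so the elimination stops.
Surviving strategies — Player 1: {W, X, Z}; Player 2: {C3, C4}.

C3, C4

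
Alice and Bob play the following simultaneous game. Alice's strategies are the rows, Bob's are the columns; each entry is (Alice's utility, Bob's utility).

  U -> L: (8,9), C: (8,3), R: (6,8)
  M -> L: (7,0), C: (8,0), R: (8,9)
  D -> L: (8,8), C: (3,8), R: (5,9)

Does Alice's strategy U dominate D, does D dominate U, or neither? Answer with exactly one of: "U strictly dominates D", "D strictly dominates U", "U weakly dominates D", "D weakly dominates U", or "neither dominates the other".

U's payoffs vs D's, by Bob's action — L: 8=8, C: 8>3, R: 6>5.
U is at least as good everywhere and strictly better somewhere (tied only at L), so U weakly but not strictly dominates D.

U weakly dominates D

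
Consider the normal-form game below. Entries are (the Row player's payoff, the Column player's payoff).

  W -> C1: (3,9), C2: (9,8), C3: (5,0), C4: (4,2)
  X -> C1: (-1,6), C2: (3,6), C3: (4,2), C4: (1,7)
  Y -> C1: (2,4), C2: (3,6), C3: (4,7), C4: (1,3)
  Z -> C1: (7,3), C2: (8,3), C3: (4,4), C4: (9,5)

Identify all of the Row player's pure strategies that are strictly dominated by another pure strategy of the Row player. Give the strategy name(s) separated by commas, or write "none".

X, Y

W: no other strategy beats it everywhere (X at C1 (3>-1); Y at C1 (3>2); Z at C2 (9>8)).
W strictly dominates X — C1: 3>-1, C2: 9>3, C3: 5>4, C4: 4>1.
W strictly dominates Y — C1: 3>2, C2: 9>3, C3: 5>4, C4: 4>1.
Z: no other strategy beats it everywhere (W at C1 (7>3); X at C1 (7>-1); Y at C1 (7>2)).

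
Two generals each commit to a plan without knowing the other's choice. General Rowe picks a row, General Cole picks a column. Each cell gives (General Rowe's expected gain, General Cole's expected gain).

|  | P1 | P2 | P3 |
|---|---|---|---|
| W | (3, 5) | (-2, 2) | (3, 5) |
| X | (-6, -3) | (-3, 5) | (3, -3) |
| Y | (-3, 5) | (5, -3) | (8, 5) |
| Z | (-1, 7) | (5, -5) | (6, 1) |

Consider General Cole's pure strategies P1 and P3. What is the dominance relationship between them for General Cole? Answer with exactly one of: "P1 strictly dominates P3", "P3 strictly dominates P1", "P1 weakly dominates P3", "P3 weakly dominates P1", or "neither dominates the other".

P1's payoffs vs P3's, by General Rowe's action — W: 5=5, X: -3=-3, Y: 5=5, Z: 7>1.
P1 is at least as good everywhere and strictly better somewhere (tied only at W, X, Y), so P1 weakly but not strictly dominates P3.

P1 weakly dominates P3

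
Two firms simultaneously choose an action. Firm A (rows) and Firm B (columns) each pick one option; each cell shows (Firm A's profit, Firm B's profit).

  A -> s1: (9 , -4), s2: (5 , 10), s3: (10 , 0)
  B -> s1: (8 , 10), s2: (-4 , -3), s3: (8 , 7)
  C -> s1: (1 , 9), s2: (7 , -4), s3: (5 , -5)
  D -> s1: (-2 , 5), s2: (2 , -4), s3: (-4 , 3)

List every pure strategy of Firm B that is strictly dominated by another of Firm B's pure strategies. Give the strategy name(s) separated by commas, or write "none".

none

s1 is not dominated — it holds its own against s2 at B (10>-3); s3 at B (10>7).
s2 is not dominated — it holds its own against s1 at A (10>-4); s3 at A (10>0).
s3: no other strategy beats it everywhere (s1 at A (0>-4); s2 at B (7>-3)).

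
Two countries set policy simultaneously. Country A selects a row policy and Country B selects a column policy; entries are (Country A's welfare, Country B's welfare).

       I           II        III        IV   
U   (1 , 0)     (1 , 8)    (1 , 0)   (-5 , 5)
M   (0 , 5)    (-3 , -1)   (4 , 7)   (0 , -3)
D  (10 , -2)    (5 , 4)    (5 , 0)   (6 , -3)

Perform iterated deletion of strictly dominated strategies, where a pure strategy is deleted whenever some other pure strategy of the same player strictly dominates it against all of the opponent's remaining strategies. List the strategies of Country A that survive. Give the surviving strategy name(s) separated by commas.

Row U is eliminated: D beats it against every remaining column (I: 10>1, II: 5>1, III: 5>1, IV: 6>-5).
Country A's strategy M is strictly dominated by D (I: 10>0, II: 5>-3, III: 5>4, IV: 6>0) and is removed.
For Country B, II strictly dominates I on the remaining rows (D: 4>-2); eliminate I.
Column III is eliminated: II beats it against every remaining row (D: 4>0).
Country B's strategy IV is strictly dominated by II (D: 4>-3) and is removed.
Among the remaining strategies, none is strictly dominated by another pure strategy of the same player, so the elimination stops.
Surviving strategies — Country A: {D}; Country B: {II}.

D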